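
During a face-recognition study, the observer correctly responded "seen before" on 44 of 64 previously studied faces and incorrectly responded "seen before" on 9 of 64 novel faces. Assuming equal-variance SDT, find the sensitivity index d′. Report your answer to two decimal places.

d′ = 1.57

H = 44/64 = 0.6875
FA = 9/64 = 0.1406
z(0.6875) = 0.4888, z(0.1406) = -1.0776
d' = z(H) − z(FA) = 0.4888 − (-1.0776) = 1.5664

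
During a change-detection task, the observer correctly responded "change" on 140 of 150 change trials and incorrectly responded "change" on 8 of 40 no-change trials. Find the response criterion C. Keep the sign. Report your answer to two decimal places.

C = -0.33

H = 140/150 = 0.9333
FA = 8/40 = 0.2000
Φ⁻¹(H) = Φ⁻¹(0.9333) = 1.5008
Φ⁻¹(FA) = Φ⁻¹(0.2000) = -0.8416
c = −½·[z(H) + z(FA)] = −0.5 × (1.5008 + (-0.8416)) = -0.3296
c < 0: the observer has a liberal response bias.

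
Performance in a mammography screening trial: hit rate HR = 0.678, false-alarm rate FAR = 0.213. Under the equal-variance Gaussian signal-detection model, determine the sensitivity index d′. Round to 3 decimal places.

d′ = 1.258

Φ⁻¹(H) = Φ⁻¹(0.678) = 0.4621
Φ⁻¹(FA) = Φ⁻¹(0.213) = -0.7961
d' = z(H) − z(FA) = 0.4621 − (-0.7961) = 1.2582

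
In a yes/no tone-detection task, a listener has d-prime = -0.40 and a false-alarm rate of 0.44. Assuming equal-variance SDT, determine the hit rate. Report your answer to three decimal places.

hit rate = 0.291

z(false-alarm rate) = z(0.44) = -0.1510
z(H) = z(FA) + d' = -0.1510 + (-0.40) = -0.5510
hit rate = Φ(-0.5510) = 0.2908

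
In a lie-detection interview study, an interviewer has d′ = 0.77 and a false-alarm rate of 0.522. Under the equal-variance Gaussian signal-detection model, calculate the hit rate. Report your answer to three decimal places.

z(false-alarm rate) = z(0.522) = 0.0552
z(H) = z(FA) + d' = 0.0552 + 0.77 = 0.8252
hit rate = Φ(0.8252) = 0.7954

hit rate = 0.795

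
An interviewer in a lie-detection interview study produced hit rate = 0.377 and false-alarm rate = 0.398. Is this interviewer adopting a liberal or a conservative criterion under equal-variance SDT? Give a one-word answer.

z(H) = -0.313, z(FA) = -0.259
c = −½·(z(H) + z(FA)) = 0.286
c > 0 → conservative criterion (biased toward responding “no”).

conservative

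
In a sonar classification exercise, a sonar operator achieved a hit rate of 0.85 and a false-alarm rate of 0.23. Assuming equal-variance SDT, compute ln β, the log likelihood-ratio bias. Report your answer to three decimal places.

ln β = -0.264

z(H) = z(0.85) = 1.0364
z(FA) = z(0.23) = -0.7388
ln β = −½·[z(H)² − z(FA)²] = −0.5 × (1.0741 − 0.5458) = -0.26415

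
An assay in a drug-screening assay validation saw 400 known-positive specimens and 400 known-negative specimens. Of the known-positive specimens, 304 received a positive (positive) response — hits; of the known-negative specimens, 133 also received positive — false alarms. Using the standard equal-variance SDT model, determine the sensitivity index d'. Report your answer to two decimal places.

H = 304/400 = 0.7600
FA = 133/400 = 0.3325
Φ⁻¹(H) = Φ⁻¹(0.7600) = 0.7063
Φ⁻¹(FA) = Φ⁻¹(0.3325) = -0.4330
d' = z(H) − z(FA) = 0.7063 − (-0.4330) = 1.1393

d' = 1.14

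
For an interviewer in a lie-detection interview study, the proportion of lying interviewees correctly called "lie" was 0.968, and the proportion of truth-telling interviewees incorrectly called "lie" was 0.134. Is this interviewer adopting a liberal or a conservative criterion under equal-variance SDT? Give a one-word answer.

liberal

z(H) = 1.852, z(FA) = -1.108
c = −½·(z(H) + z(FA)) = -0.372
c < 0 → liberal criterion (biased toward responding “yes”).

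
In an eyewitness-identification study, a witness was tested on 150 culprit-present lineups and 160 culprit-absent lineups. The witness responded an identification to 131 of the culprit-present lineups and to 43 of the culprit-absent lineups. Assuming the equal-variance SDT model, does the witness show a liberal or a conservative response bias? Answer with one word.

z(H) = 1.142, z(FA) = -0.617
c = −½·(z(H) + z(FA)) = -0.2625
c < 0 → liberal criterion (biased toward responding “yes”).

liberal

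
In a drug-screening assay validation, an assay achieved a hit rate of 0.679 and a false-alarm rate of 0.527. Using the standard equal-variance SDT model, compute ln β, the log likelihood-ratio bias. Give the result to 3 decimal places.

ln β = -0.106

Φ⁻¹(H) = 0.4649
Φ⁻¹(FA) = 0.0677
ln β = −½·[z(H)² − z(FA)²] = −0.5 × (0.2161 − 0.0046) = -0.10575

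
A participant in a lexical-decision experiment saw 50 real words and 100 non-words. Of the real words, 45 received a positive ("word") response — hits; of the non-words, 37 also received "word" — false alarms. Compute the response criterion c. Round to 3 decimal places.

H = 45/50 = 0.9000
FA = 37/100 = 0.3700
Φ⁻¹(0.9000) = 1.2816, Φ⁻¹(0.3700) = -0.3319
c = −½·[z(H) + z(FA)] = −0.5 × (1.2816 + (-0.3319)) = -0.47485
c < 0: the participant has a liberal response bias.

c = -0.475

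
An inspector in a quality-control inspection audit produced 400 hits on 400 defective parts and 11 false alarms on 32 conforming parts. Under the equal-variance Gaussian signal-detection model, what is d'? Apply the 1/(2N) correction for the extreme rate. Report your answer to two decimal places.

d' = 3.43

The hit rate is 400/400 = 1, so apply the 1/(2N) correction: H → 1 − 1/(2·400) = 0.99875.
z(H) = z(0.99875) = 3.023
z(FA) = z(0.34375) = -0.402
d' = 3.023 − (-0.402) = 3.425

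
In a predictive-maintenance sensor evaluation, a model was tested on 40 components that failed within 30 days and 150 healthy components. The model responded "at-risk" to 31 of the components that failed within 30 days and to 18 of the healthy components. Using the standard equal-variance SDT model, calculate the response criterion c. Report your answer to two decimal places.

H = 31/40 = 0.7750
FA = 18/150 = 0.1200
z(H) = 0.7554
z(FA) = -1.1750
c = −½·[z(H) + z(FA)] = −0.5 × (0.7554 + (-1.1750)) = 0.2098
c > 0: the model has a conservative response bias.

c = 0.21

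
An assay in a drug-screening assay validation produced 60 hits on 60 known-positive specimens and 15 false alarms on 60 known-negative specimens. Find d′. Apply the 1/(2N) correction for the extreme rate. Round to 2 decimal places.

d′ = 3.07

The hit rate is 60/60 = 1, so apply the 1/(2N) correction: H → 1 − 1/(2·60) = 0.99167.
z(H) = z(0.99167) = 2.394
z(FA) = z(0.25000) = -0.674
d' = 2.394 − (-0.674) = 3.068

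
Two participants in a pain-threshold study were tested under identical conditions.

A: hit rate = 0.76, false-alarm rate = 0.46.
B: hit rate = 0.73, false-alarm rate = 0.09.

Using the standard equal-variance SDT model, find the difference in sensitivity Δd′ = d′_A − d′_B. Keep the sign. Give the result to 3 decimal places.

Δd′ = -1.147

A: z(0.76) = 0.7063, z(0.46) = -0.1004, d' = 0.8067
B: z(0.73) = 0.6128, z(0.09) = -1.3408, d' = 1.9536
Δd' = d'_A − d'_B = 0.8067 − 1.9536 = -1.1469
B has the higher sensitivity.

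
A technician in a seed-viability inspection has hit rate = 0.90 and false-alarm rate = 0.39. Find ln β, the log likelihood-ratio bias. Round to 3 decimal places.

z(H) = z(0.90) = 1.2816
z(FA) = z(0.39) = -0.2793
ln β = −½·[z(H)² − z(FA)²] = −0.5 × (1.6425 − 0.0780) = -0.78225

ln β = -0.782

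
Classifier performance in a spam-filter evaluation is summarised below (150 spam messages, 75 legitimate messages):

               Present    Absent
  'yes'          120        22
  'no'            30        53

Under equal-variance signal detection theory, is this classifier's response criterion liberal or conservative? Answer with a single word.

z(H) = 0.842, z(FA) = -0.544
c = −½·(z(H) + z(FA)) = -0.149
c < 0 → liberal criterion (biased toward responding “yes”).

liberal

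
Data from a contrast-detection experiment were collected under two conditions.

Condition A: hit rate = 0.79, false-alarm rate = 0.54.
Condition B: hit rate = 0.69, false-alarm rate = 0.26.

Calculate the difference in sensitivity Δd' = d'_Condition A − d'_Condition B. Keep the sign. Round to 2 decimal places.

Condition A: z(0.79) = 0.806, z(0.54) = 0.100, d' = 0.706
Condition B: z(0.69) = 0.496, z(0.26) = -0.643, d' = 1.139
Δd' = d'_Condition A − d'_Condition B = 0.706 − 1.139 = -0.433
Condition B has the higher sensitivity.

Δd' = -0.43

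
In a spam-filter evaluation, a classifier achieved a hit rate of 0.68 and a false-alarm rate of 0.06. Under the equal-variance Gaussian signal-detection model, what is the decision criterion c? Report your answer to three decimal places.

c = 0.544

z(H) = 0.4677
z(FA) = -1.5548
c = −½·[z(H) + z(FA)] = −0.5 × (0.4677 + (-1.5548)) = 0.54355
c > 0: the classifier has a conservative response bias.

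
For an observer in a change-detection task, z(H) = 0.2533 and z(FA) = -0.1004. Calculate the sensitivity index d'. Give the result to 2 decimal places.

d' = 0.35

d' = z(H) − z(FA) = 0.2533 − (-0.1004) = 0.3537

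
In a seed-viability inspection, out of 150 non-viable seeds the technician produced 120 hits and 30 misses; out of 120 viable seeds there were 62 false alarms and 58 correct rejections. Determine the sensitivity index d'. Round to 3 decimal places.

H = 120/150 = 0.8000
FA = 62/120 = 0.5167
Φ⁻¹(0.8000) = 0.8416, Φ⁻¹(0.5167) = 0.0419
d' = z(H) − z(FA) = 0.8416 − 0.0419 = 0.7997

d' = 0.800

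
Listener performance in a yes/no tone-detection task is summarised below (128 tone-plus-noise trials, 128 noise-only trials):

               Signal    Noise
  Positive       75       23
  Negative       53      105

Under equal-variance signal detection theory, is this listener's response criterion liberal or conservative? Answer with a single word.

z(H) = 0.217, z(FA) = -0.917
c = −½·(z(H) + z(FA)) = 0.350
c > 0 → conservative criterion (biased toward responding “no”).

conservative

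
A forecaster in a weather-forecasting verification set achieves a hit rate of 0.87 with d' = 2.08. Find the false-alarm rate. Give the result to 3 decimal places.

z(hit rate) = z(0.87) = 1.1264
z(FA) = z(H) − d' = 1.1264 − 2.08 = -0.9536
false-alarm rate = Φ(-0.9536) = 0.1701

false-alarm rate = 0.170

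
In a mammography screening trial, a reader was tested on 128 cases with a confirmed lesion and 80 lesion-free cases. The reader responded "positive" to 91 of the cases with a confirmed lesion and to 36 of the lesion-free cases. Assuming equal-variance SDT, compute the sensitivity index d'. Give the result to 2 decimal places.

d' = 0.68

H = 91/128 = 0.7109
FA = 36/80 = 0.4500
z(H) = z(0.7109) = 0.5560
z(FA) = z(0.4500) = -0.1257
d' = z(H) − z(FA) = 0.5560 − (-0.1257) = 0.6817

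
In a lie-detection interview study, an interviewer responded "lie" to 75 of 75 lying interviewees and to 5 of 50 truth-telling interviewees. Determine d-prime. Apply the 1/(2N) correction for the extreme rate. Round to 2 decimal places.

d-prime = 3.76

The hit rate is 75/75 = 1, so apply the 1/(2N) correction: H → 1 − 1/(2·75) = 0.99333.
z(H) = z(0.99333) = 2.475
z(FA) = z(0.10000) = -1.282
d' = 2.475 − (-1.282) = 3.757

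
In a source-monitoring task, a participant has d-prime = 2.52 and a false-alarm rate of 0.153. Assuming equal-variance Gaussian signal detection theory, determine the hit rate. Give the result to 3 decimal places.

z(false-alarm rate) = z(0.153) = -1.0237
z(H) = z(FA) + d' = -1.0237 + 2.52 = 1.4963
hit rate = Φ(1.4963) = 0.9327

hit rate = 0.933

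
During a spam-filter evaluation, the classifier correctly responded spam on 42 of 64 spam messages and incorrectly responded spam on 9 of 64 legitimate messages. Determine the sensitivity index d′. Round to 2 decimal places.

H = 42/64 = 0.6562
FA = 9/64 = 0.1406
z(H) = 0.402
z(FA) = -1.078
d' = z(H) − z(FA) = 0.402 − (-1.078) = 1.480

d′ = 1.48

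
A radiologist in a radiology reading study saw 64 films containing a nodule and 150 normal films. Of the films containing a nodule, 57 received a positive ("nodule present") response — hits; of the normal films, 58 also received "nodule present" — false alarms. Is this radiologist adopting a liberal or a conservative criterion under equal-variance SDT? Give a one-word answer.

z(H) = 1.230, z(FA) = -0.288
c = −½·(z(H) + z(FA)) = -0.471
c < 0 → liberal criterion (biased toward responding “yes”).

liberal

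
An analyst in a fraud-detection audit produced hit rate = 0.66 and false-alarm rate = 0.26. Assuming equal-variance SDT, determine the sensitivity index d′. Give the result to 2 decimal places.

d′ = 1.06

Φ⁻¹(0.66) = 0.412, Φ⁻¹(0.26) = -0.643
d' = z(H) − z(FA) = 0.412 − (-0.643) = 1.055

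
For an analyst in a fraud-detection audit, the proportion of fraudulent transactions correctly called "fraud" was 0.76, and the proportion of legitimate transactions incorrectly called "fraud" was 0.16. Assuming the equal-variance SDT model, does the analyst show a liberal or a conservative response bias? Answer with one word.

z(H) = 0.706, z(FA) = -0.994
c = −½·(z(H) + z(FA)) = 0.144
c > 0 → conservative criterion (biased toward responding “no”).

conservative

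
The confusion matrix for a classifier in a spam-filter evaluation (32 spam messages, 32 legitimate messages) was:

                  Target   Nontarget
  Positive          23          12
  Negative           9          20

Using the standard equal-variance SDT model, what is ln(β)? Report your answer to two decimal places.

H = 23/32 = 0.7188
FA = 12/32 = 0.3750
z(0.7188) = 0.579, z(0.3750) = -0.319
ln β = −½·[z(H)² − z(FA)²] = −0.5 × (0.335 − 0.102) = -0.1165

ln β = -0.12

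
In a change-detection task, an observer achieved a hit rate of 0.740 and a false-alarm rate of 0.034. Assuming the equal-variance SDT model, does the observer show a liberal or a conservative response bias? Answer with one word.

conservative

z(H) = 0.643, z(FA) = -1.825
c = −½·(z(H) + z(FA)) = 0.591
c > 0 → conservative criterion (biased toward responding “no”).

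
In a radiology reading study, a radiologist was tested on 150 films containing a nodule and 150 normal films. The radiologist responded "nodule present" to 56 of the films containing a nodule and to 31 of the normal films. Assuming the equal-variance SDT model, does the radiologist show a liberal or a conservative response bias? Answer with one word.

z(H) = -0.323, z(FA) = -0.818
c = −½·(z(H) + z(FA)) = 0.5705
c > 0 → conservative criterion (biased toward responding “no”).

conservative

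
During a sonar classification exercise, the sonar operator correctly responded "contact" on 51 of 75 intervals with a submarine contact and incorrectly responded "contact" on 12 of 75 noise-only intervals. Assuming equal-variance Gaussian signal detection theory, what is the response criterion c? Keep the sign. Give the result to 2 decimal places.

c = 0.26

H = 51/75 = 0.6800
FA = 12/75 = 0.1600
z(H) = z(0.6800) = 0.468
z(FA) = z(0.1600) = -0.994
c = −½·[z(H) + z(FA)] = −0.5 × (0.468 + (-0.994)) = 0.263
c > 0: the sonar operator has a conservative response bias.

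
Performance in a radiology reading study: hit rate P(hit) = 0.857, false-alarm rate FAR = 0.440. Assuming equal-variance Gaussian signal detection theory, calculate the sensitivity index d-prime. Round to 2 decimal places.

Φ⁻¹(0.857) = 1.067, Φ⁻¹(0.440) = -0.151
d' = z(H) − z(FA) = 1.067 − (-0.151) = 1.218

d-prime = 1.22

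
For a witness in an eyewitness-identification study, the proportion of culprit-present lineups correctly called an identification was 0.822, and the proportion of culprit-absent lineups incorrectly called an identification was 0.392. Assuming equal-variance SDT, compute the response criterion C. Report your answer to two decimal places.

z(H) = z(0.822) = 0.9230
z(FA) = z(0.392) = -0.2741
c = −½·[z(H) + z(FA)] = −0.5 × (0.9230 + (-0.2741)) = -0.32445

C = -0.32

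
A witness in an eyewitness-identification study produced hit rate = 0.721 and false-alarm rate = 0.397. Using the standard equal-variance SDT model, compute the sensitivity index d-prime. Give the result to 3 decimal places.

d-prime = 0.847

Φ⁻¹(H) = Φ⁻¹(0.721) = 0.5858
Φ⁻¹(FA) = Φ⁻¹(0.397) = -0.2611
d' = z(H) − z(FA) = 0.5858 − (-0.2611) = 0.8469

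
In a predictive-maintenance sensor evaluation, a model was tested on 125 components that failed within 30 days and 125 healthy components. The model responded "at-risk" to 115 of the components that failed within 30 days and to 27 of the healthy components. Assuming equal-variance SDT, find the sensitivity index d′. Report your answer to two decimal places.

H = 115/125 = 0.9200
FA = 27/125 = 0.2160
Φ⁻¹(0.9200) = 1.4051, Φ⁻¹(0.2160) = -0.7858
d' = z(H) − z(FA) = 1.4051 − (-0.7858) = 2.1909

d′ = 2.19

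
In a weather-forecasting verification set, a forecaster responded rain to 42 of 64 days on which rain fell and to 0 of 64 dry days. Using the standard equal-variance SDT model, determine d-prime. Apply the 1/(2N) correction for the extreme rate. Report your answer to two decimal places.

d-prime = 2.82

The false-alarm rate is 0/64 = 0, so apply the 1/(2N) correction: FA → 1/(2·64) = 0.00781.
z(H) = z(0.65625) = 0.402
z(FA) = z(0.00781) = -2.418
d' = 0.402 − (-2.418) = 2.820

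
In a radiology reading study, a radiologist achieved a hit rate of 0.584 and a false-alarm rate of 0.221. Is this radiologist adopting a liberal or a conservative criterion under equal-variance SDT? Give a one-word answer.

z(H) = 0.212, z(FA) = -0.769
c = −½·(z(H) + z(FA)) = 0.2785
c > 0 → conservative criterion (biased toward responding “no”).

conservative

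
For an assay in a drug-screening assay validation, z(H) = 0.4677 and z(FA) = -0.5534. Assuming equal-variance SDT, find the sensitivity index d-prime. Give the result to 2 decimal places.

d' = z(H) − z(FA) = 0.4677 − (-0.5534) = 1.0211

d-prime = 1.02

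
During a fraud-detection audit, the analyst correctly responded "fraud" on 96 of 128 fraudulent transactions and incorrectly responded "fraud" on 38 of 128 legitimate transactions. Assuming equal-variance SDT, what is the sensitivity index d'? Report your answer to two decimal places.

H = 96/128 = 0.7500
FA = 38/128 = 0.2969
z(H) = z(0.7500) = 0.6745
z(FA) = z(0.2969) = -0.5333
d' = z(H) − z(FA) = 0.6745 − (-0.5333) = 1.2078

d' = 1.21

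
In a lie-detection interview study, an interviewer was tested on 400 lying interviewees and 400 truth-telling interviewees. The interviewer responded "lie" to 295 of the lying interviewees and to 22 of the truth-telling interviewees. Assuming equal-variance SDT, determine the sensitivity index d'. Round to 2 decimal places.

H = 295/400 = 0.7375
FA = 22/400 = 0.0550
Φ⁻¹(H) = Φ⁻¹(0.7375) = 0.6357
Φ⁻¹(FA) = Φ⁻¹(0.0550) = -1.5982
d' = z(H) − z(FA) = 0.6357 − (-1.5982) = 2.2339

d' = 2.23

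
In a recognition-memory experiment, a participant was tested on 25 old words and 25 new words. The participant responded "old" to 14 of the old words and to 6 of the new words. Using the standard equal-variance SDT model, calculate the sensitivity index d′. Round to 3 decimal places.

H = 14/25 = 0.5600
FA = 6/25 = 0.2400
Φ⁻¹(H) = 0.1510
Φ⁻¹(FA) = -0.7063
d' = z(H) − z(FA) = 0.1510 − (-0.7063) = 0.8573

d′ = 0.857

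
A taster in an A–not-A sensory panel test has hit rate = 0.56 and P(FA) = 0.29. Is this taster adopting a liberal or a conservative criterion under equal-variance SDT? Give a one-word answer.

z(H) = 0.151, z(FA) = -0.553
c = −½·(z(H) + z(FA)) = 0.201
c > 0 → conservative criterion (biased toward responding “no”).

conservative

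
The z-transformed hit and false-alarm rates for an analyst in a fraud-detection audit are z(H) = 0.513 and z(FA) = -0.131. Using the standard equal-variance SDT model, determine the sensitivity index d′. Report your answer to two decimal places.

d' = z(H) − z(FA) = 0.513 − (-0.131) = 0.644

d′ = 0.64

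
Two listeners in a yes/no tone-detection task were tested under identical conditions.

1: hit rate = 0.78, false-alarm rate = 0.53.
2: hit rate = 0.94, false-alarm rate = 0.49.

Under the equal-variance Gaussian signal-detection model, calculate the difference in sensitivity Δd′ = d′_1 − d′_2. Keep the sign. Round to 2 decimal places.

Δd′ = -0.88

1: z(0.78) = 0.772, z(0.53) = 0.075, d' = 0.697
2: z(0.94) = 1.555, z(0.49) = -0.025, d' = 1.580
Δd' = d'_1 − d'_2 = 0.697 − 1.580 = -0.883
2 has the higher sensitivity.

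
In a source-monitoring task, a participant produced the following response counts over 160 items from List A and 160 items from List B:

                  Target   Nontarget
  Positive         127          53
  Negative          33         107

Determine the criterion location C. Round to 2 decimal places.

H = 127/160 = 0.7937
FA = 53/160 = 0.3312
Φ⁻¹(H) = Φ⁻¹(0.7937) = 0.819
Φ⁻¹(FA) = Φ⁻¹(0.3312) = -0.437
c = −½·[z(H) + z(FA)] = −0.5 × (0.819 + (-0.437)) = -0.191

C = -0.19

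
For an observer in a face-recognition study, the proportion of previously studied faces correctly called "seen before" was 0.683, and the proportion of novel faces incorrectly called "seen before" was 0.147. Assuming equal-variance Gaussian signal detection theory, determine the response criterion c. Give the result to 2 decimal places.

c = 0.29

Φ⁻¹(H) = 0.4761
Φ⁻¹(FA) = -1.0494
c = −½·[z(H) + z(FA)] = −0.5 × (0.4761 + (-1.0494)) = 0.28665
c > 0: the observer has a conservative response bias.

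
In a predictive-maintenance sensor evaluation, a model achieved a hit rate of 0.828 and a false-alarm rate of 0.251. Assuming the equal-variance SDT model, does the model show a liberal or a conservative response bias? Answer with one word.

z(H) = 0.946, z(FA) = -0.671
c = −½·(z(H) + z(FA)) = -0.1375
c < 0 → liberal criterion (biased toward responding “yes”).

liberal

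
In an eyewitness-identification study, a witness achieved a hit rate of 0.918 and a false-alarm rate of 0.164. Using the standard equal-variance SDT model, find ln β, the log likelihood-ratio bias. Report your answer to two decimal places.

z(H) = z(0.918) = 1.392
z(FA) = z(0.164) = -0.978
ln β = −½·[z(H)² − z(FA)²] = −0.5 × (1.938 − 0.956) = -0.491

ln β = -0.49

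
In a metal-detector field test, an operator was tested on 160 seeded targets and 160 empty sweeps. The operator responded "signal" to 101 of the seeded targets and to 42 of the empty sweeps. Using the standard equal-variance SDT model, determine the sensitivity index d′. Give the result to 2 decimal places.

H = 101/160 = 0.6312
FA = 42/160 = 0.2625
z(H) = z(0.6312) = 0.335
z(FA) = z(0.2625) = -0.636
d' = z(H) − z(FA) = 0.335 − (-0.636) = 0.971

d′ = 0.97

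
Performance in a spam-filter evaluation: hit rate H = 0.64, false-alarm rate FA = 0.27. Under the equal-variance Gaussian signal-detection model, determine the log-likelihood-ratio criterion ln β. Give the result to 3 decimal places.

ln β = 0.124

z(0.64) = 0.3585, z(0.27) = -0.6128
ln β = −½·[z(H)² − z(FA)²] = −0.5 × (0.1285 − 0.3755) = 0.1235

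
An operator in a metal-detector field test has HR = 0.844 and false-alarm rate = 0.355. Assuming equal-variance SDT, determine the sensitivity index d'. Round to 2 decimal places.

z(0.844) = 1.011, z(0.355) = -0.372
d' = z(H) − z(FA) = 1.011 − (-0.372) = 1.383

d' = 1.38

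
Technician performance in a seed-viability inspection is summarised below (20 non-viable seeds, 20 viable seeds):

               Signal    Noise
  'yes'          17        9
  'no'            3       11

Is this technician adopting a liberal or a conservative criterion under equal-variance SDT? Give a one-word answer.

liberal

z(H) = 1.036, z(FA) = -0.126
c = −½·(z(H) + z(FA)) = -0.455
c < 0 → liberal criterion (biased toward responding “yes”).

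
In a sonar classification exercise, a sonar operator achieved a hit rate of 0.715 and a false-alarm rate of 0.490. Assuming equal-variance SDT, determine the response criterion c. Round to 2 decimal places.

c = -0.27

Φ⁻¹(H) = Φ⁻¹(0.715) = 0.568
Φ⁻¹(FA) = Φ⁻¹(0.490) = -0.025
c = −½·[z(H) + z(FA)] = −0.5 × (0.568 + (-0.025)) = -0.2715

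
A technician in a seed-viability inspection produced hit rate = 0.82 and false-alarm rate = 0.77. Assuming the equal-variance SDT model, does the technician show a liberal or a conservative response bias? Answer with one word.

liberal

z(H) = 0.915, z(FA) = 0.739
c = −½·(z(H) + z(FA)) = -0.827
c < 0 → liberal criterion (biased toward responding “yes”).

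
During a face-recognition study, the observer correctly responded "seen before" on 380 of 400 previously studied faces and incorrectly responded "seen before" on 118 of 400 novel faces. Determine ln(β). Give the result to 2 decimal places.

H = 380/400 = 0.9500
FA = 118/400 = 0.2950
z(H) = z(0.9500) = 1.645
z(FA) = z(0.2950) = -0.539
ln β = −½·[z(H)² − z(FA)²] = −0.5 × (2.706 − 0.291) = -1.2075

ln β = -1.21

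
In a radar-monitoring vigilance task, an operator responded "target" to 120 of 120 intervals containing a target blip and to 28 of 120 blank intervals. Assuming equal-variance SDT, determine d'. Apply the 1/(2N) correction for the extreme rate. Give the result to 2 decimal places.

The hit rate is 120/120 = 1, so apply the 1/(2N) correction: H → 1 − 1/(2·120) = 0.99583.
z(H) = z(0.99583) = 2.638
z(FA) = z(0.23333) = -0.728
d' = 2.638 − (-0.728) = 3.366

d' = 3.37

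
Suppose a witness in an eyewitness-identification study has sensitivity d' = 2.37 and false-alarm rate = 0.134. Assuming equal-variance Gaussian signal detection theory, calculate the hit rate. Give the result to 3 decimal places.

z(false-alarm rate) = z(0.134) = -1.1077
z(H) = z(FA) + d' = -1.1077 + 2.37 = 1.2623
hit rate = Φ(1.2623) = 0.8966

hit rate = 0.897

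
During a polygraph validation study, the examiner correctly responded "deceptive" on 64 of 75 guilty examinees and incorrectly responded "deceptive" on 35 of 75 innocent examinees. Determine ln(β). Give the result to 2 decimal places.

ln β = -0.55

H = 64/75 = 0.8533
FA = 35/75 = 0.4667
z(0.8533) = 1.051, z(0.4667) = -0.084
ln β = −½·[z(H)² − z(FA)²] = −0.5 × (1.105 − 0.007) = -0.549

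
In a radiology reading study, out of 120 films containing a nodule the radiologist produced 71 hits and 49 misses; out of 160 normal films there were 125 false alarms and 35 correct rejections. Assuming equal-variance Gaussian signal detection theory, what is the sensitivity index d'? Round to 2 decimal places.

d' = -0.54

H = 71/120 = 0.5917
FA = 125/160 = 0.7812
z(H) = z(0.5917) = 0.2319
z(FA) = z(0.7812) = 0.7763
d' = z(H) − z(FA) = 0.2319 − 0.7763 = -0.5444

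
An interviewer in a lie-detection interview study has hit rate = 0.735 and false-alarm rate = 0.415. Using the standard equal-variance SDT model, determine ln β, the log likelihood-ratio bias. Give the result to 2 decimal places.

Φ⁻¹(H) = Φ⁻¹(0.735) = 0.628
Φ⁻¹(FA) = Φ⁻¹(0.415) = -0.215
ln β = −½·[z(H)² − z(FA)²] = −0.5 × (0.394 − 0.046) = -0.174

ln β = -0.17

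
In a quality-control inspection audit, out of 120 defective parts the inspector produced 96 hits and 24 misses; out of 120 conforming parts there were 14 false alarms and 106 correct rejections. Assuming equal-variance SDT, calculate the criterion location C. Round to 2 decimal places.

H = 96/120 = 0.8000
FA = 14/120 = 0.1167
Φ⁻¹(H) = Φ⁻¹(0.8000) = 0.842
Φ⁻¹(FA) = Φ⁻¹(0.1167) = -1.192
c = −½·[z(H) + z(FA)] = −0.5 × (0.842 + (-1.192)) = 0.175
c > 0: the inspector has a conservative response bias.

C = 0.18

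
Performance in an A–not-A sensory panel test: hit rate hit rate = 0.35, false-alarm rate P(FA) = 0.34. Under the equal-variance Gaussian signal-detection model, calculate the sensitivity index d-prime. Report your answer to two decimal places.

z(H) = z(0.35) = -0.3853
z(FA) = z(0.34) = -0.4125
d' = z(H) − z(FA) = -0.3853 − (-0.4125) = 0.0272

d-prime = 0.03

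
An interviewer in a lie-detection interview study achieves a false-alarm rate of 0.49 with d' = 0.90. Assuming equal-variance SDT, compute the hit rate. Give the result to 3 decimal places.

hit rate = 0.809

z(false-alarm rate) = z(0.49) = -0.0251
z(H) = z(FA) + d' = -0.0251 + 0.90 = 0.8749
hit rate = Φ(0.8749) = 0.8092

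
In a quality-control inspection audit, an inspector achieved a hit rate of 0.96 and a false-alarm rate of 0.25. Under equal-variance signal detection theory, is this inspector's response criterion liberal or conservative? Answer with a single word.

liberal

z(H) = 1.751, z(FA) = -0.674
c = −½·(z(H) + z(FA)) = -0.5385
c < 0 → liberal criterion (biased toward responding “yes”).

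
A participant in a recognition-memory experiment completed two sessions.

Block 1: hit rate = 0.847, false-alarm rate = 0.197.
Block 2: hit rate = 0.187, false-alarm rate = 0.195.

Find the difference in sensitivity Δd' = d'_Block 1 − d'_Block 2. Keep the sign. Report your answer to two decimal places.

Δd' = 1.91

Block 1: z(0.847) = 1.024, z(0.197) = -0.852, d' = 1.876
Block 2: z(0.187) = -0.889, z(0.195) = -0.860, d' = -0.029
Δd' = d'_Block 1 − d'_Block 2 = 1.876 − (-0.029) = 1.905
Block 1 has the higher sensitivity.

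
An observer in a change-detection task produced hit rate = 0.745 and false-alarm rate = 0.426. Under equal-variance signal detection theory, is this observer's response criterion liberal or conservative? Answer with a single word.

liberal

z(H) = 0.659, z(FA) = -0.187
c = −½·(z(H) + z(FA)) = -0.236
c < 0 → liberal criterion (biased toward responding “yes”).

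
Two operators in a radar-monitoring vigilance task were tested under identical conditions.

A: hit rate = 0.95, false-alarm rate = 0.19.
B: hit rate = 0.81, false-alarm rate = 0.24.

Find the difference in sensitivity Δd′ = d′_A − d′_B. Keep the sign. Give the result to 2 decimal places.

A: z(0.95) = 1.645, z(0.19) = -0.878, d' = 2.523
B: z(0.81) = 0.878, z(0.24) = -0.706, d' = 1.584
Δd' = d'_A − d'_B = 2.523 − 1.584 = 0.939
A has the higher sensitivity.

Δd′ = 0.94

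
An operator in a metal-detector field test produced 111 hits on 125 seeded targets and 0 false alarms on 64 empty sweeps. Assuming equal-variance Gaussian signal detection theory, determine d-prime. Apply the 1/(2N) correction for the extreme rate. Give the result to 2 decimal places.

d-prime = 3.63

The false-alarm rate is 0/64 = 0, so apply the 1/(2N) correction: FA → 1/(2·64) = 0.00781.
z(H) = z(0.88800) = 1.216
z(FA) = z(0.00781) = -2.418
d' = 1.216 − (-2.418) = 3.634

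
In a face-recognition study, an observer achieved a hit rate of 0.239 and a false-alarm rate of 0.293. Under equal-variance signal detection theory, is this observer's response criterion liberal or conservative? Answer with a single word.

conservative

z(H) = -0.710, z(FA) = -0.545
c = −½·(z(H) + z(FA)) = 0.6275
c > 0 → conservative criterion (biased toward responding “no”).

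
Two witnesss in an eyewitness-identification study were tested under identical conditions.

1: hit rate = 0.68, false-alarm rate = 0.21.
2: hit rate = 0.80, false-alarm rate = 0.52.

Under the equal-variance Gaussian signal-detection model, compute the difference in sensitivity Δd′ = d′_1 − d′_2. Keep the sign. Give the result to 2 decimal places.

1: z(0.68) = 0.468, z(0.21) = -0.806, d' = 1.274
2: z(0.80) = 0.842, z(0.52) = 0.050, d' = 0.792
Δd' = d'_1 − d'_2 = 1.274 − 0.792 = 0.482
1 has the higher sensitivity.

Δd′ = 0.48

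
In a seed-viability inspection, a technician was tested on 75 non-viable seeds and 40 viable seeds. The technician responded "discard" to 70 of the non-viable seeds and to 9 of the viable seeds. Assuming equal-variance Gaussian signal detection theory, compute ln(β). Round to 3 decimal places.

ln β = -0.841

H = 70/75 = 0.9333
FA = 9/40 = 0.2250
z(H) = z(0.9333) = 1.5008
z(FA) = z(0.2250) = -0.7554
ln β = −½·[z(H)² − z(FA)²] = −0.5 × (2.2524 − 0.5706) = -0.8409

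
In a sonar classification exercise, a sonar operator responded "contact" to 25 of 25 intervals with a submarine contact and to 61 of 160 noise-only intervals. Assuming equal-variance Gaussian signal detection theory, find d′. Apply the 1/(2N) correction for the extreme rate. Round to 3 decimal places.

d′ = 2.356

The hit rate is 25/25 = 1, so apply the 1/(2N) correction: H → 1 − 1/(2·25) = 0.98000.
z(H) = z(0.98000) = 2.0537
z(FA) = z(0.38125) = -0.3022
d' = 2.0537 − (-0.3022) = 2.3559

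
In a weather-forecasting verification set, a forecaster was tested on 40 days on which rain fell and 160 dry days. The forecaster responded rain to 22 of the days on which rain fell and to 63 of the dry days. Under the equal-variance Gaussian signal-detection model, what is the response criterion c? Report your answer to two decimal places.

c = 0.07

H = 22/40 = 0.5500
FA = 63/160 = 0.3937
z(H) = z(0.5500) = 0.126
z(FA) = z(0.3937) = -0.270
c = −½·[z(H) + z(FA)] = −0.5 × (0.126 + (-0.270)) = 0.072
c > 0: the forecaster has a conservative response bias.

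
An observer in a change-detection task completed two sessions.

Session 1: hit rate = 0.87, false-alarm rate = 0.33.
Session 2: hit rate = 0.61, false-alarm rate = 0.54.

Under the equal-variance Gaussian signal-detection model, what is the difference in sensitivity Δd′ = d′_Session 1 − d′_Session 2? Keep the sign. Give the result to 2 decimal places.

Session 1: z(0.87) = 1.126, z(0.33) = -0.440, d' = 1.566
Session 2: z(0.61) = 0.279, z(0.54) = 0.100, d' = 0.179
Δd' = d'_Session 1 − d'_Session 2 = 1.566 − 0.179 = 1.387
Session 1 has the higher sensitivity.

Δd′ = 1.39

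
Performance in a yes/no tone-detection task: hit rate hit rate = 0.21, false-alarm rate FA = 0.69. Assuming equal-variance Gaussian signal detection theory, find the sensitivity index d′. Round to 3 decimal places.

d′ = -1.302

z(H) = z(0.21) = -0.8064
z(FA) = z(0.69) = 0.4959
d' = z(H) − z(FA) = -0.8064 − 0.4959 = -1.3023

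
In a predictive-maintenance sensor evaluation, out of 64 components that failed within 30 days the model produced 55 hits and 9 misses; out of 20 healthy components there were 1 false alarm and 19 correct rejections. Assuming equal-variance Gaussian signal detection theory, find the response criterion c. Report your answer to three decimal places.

c = 0.284

H = 55/64 = 0.8594
FA = 1/20 = 0.0500
z(H) = z(0.8594) = 1.0776
z(FA) = z(0.0500) = -1.6449
c = −½·[z(H) + z(FA)] = −0.5 × (1.0776 + (-1.6449)) = 0.28365
c > 0: the model has a conservative response bias.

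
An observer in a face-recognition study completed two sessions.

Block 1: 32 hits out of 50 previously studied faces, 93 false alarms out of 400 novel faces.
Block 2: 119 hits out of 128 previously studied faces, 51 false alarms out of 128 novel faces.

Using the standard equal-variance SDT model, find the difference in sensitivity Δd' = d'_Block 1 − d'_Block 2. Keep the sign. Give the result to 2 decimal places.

Block 1: z(0.6400) = 0.358, z(0.2325) = -0.731, d' = 1.089
Block 2: z(0.9297) = 1.474, z(0.3984) = -0.257, d' = 1.731
Δd' = d'_Block 1 − d'_Block 2 = 1.089 − 1.731 = -0.642
Block 2 has the higher sensitivity.

Δd' = -0.64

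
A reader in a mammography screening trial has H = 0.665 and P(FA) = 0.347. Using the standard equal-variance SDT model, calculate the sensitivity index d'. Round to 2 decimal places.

z(0.665) = 0.426, z(0.347) = -0.393
d' = z(H) − z(FA) = 0.426 − (-0.393) = 0.819

d' = 0.82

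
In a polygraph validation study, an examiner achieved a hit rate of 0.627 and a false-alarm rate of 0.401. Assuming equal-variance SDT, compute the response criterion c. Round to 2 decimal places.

Φ⁻¹(H) = 0.324
Φ⁻¹(FA) = -0.251
c = −½·[z(H) + z(FA)] = −0.5 × (0.324 + (-0.251)) = -0.0365

c = -0.04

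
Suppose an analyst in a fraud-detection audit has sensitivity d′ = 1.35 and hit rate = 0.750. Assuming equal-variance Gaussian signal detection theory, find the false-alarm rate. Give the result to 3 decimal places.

z(hit rate) = z(0.750) = 0.6745
z(FA) = z(H) − d' = 0.6745 − 1.35 = -0.6755
false-alarm rate = Φ(-0.6755) = 0.2497

false-alarm rate = 0.250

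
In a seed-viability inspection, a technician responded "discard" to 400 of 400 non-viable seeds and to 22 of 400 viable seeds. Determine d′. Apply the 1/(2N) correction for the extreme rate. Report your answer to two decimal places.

d′ = 4.62

The hit rate is 400/400 = 1, so apply the 1/(2N) correction: H → 1 − 1/(2·400) = 0.99875.
z(H) = z(0.99875) = 3.023
z(FA) = z(0.05500) = -1.598
d' = 3.023 − (-1.598) = 4.621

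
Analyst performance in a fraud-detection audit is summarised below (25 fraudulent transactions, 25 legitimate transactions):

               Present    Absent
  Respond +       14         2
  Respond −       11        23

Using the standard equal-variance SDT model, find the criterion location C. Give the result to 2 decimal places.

H = 14/25 = 0.5600
FA = 2/25 = 0.0800
Φ⁻¹(H) = Φ⁻¹(0.5600) = 0.1510
Φ⁻¹(FA) = Φ⁻¹(0.0800) = -1.4051
c = −½·[z(H) + z(FA)] = −0.5 × (0.1510 + (-1.4051)) = 0.62705

C = 0.63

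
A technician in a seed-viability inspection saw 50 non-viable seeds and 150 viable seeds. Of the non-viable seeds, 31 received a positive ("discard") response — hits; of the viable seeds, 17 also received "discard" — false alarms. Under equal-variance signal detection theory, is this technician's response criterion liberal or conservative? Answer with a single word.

z(H) = 0.305, z(FA) = -1.209
c = −½·(z(H) + z(FA)) = 0.452
c > 0 → conservative criterion (biased toward responding “no”).

conservative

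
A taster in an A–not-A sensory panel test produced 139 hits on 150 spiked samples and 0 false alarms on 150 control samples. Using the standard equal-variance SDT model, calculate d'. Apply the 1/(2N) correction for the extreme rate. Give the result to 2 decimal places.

d' = 4.16

The false-alarm rate is 0/150 = 0, so apply the 1/(2N) correction: FA → 1/(2·150) = 0.00333.
z(H) = z(0.92667) = 1.451
z(FA) = z(0.00333) = -2.713
d' = 1.451 − (-2.713) = 4.164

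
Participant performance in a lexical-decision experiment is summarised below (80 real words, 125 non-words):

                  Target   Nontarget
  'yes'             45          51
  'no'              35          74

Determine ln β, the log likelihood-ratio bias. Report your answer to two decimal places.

ln β = 0.01

H = 45/80 = 0.5625
FA = 51/125 = 0.4080
z(0.5625) = 0.157, z(0.4080) = -0.233
ln β = −½·[z(H)² − z(FA)²] = −0.5 × (0.025 − 0.054) = 0.0145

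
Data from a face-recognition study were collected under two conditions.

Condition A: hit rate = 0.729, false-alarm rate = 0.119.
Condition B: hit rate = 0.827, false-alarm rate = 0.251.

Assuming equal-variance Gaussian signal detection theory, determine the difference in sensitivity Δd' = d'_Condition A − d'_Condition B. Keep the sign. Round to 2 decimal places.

Condition A: z(0.729) = 0.610, z(0.119) = -1.180, d' = 1.790
Condition B: z(0.827) = 0.942, z(0.251) = -0.671, d' = 1.613
Δd' = d'_Condition A − d'_Condition B = 1.790 − 1.613 = 0.177
Condition A has the higher sensitivity.

Δd' = 0.18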